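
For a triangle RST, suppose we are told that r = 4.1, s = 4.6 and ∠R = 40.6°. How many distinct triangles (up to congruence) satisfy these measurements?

2

s·sin R = 4.6·sin(40.6°) ≈ 2.994.
Since s sin R < r < s (2.994 < 4.1 < 4.6), two triangles exist.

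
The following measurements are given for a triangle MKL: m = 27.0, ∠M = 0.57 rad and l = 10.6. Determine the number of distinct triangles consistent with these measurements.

l·sin M = 10.6·sin(0.57 rad) ≈ 5.72.
Since m ≥ l, exactly one triangle exists.

1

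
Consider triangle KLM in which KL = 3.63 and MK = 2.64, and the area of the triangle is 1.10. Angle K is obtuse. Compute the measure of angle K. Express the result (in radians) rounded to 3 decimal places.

∠K ≈ 2.910 rad

From area = ½·MK·KL·sin K, we get sin K = 2·area/(MK·KL) ≈ 0.22957.
Taking the obtuse solution, ∠K ≈ 2.9100 rad.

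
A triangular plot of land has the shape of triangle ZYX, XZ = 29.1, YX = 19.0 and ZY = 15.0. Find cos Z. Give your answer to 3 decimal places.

0.814

By the law of cosines, cos Z = (XZ² + ZY² − YX²) / (2·XZ·ZY) ≈ 0.81422, so ∠Z ≈ 35.49°.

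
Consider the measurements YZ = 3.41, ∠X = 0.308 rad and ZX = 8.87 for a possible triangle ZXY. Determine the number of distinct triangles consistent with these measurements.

ZX·sin X = 8.87·sin(0.308 rad) ≈ 2.689.
Since ZX sin X < YZ < ZX (2.689 < 3.41 < 8.87), two triangles exist.

2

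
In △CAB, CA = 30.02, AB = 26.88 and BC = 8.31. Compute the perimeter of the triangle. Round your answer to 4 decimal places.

Perimeter = 26.88 + 8.31 + 30.02 = 65.21.

65.2100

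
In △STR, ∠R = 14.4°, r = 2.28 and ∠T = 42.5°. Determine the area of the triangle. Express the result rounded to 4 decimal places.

area ≈ 5.9151

The third angle is ∠S = 180° − ∠T − ∠R = 123.10°.
Law of sines: s = r·sin S/sin R ≈ 7.6802.
Law of sines: t = r·sin T/sin R ≈ 6.1938.
Area = ½·r·s·sin T ≈ 5.9151.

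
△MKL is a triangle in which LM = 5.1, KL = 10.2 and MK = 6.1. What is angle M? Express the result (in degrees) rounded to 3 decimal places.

By the law of cosines, cos M = (LM² + MK² − KL²) / (2·LM·MK) ≈ -0.65606, so ∠M ≈ 131.00°.

∠M ≈ 131.000°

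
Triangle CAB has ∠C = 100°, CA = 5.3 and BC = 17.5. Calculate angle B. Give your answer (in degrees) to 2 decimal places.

∠B ≈ 15.82°

By the law of cosines, AB² = BC² + CA² − 2·BC·CA·cos C = 366.55, so AB ≈ 19.146.
Law of cosines again: cos B = (AB² + BC² − CA²)/(2·AB·BC) ≈ 0.96212, so ∠B ≈ 15.82°.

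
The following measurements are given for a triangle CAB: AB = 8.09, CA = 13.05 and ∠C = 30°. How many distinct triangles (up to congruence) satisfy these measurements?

CA·sin C = 13.05·sin(30°) ≈ 6.525.
Since CA sin C < AB < CA (6.525 < 8.09 < 13.05), two triangles exist.

2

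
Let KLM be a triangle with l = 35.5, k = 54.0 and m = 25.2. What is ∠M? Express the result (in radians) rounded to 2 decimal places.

By the law of cosines, cos M = (k² + l² − m²) / (2·k·l) ≈ 0.92363, so ∠M ≈ 0.393 rad.

∠M ≈ 0.39 rad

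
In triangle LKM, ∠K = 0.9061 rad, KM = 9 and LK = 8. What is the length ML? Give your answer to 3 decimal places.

7.495

By the law of cosines, ML² = LK² + KM² − 2·LK·KM·cos K = 56.178, so ML ≈ 7.4952.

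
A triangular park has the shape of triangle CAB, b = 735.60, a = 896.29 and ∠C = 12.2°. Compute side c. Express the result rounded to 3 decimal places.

235.799

By the law of cosines, c² = a² + b² − 2·a·b·cos C = 55601, so c ≈ 235.8.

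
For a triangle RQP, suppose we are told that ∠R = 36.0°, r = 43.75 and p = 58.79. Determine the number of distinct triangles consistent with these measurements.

2

p·sin R = 58.79·sin(36.0°) ≈ 34.56.
Since p sin R < r < p (34.56 < 43.75 < 58.79), two triangles exist.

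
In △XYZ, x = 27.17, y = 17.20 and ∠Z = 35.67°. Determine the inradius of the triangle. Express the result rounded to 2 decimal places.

By the law of cosines, z² = x² + y² − 2·x·y·cos Z = 274.75, so z ≈ 16.576.
Area = ½·x·y·sin Z ≈ 136.25.
Semiperimeter s = (27.17+17.2+16.576)/2 = 30.473.
Inradius = area/s = 136.25/30.473 ≈ 4.4713.

r ≈ 4.47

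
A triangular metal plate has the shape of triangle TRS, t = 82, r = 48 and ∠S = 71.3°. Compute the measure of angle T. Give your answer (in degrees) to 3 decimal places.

By the law of cosines, s² = t² + r² − 2·t·r·cos S = 6504.1, so s ≈ 80.648.
Law of cosines again: cos T = (r² + s² − t²)/(2·r·s) ≈ 0.26919, so ∠T ≈ 74.38°.

∠T ≈ 74.384°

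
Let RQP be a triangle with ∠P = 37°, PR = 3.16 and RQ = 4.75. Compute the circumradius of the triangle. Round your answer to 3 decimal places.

3.946

Law of sines: sin Q = PR·sin P/RQ ≈ 0.40037.
Since RQ ≥ PR, only the acute value applies: ∠Q ≈ 23.60°.
Then ∠R = 180° − ∠P − ∠Q ≈ 119.40°.
Law of sines gives QP = RQ·sin R/sin P ≈ 6.8764.
Circumradius = RQ/(2 sin P) ≈ 3.9464.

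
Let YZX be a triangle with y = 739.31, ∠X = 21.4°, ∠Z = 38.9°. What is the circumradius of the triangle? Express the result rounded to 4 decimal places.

The third angle is ∠Y = 180° − ∠Z − ∠X = 119.70°.
Law of sines: z = y·sin Z/sin Y ≈ 534.47.
Law of sines: x = y·sin X/sin Y ≈ 310.55.
Circumradius = y/(2 sin Y) ≈ 425.56.

425.5602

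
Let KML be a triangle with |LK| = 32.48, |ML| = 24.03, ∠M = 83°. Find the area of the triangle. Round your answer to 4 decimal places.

Law of sines: sin K = |ML|·sin M/|LK| ≈ 0.73433.
Since |LK| ≥ |ML|, only the acute value applies: ∠K ≈ 47.25°.
Then ∠L = 180° − ∠M − ∠K ≈ 49.75°.
Law of sines gives |KM| = |LK|·sin L/sin M ≈ 24.976.
Area = ½·|LK|·|ML|·sin L ≈ 297.85.

297.8483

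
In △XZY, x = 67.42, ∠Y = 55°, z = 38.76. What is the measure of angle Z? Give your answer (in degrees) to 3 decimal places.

∠Z ≈ 35.093°

By the law of cosines, y² = x² + z² − 2·x·z·cos Y = 3050.1, so y ≈ 55.227.
Law of cosines again: cos Z = (y² + x² − z²)/(2·y·x) ≈ 0.81822, so ∠Z ≈ 35.09°.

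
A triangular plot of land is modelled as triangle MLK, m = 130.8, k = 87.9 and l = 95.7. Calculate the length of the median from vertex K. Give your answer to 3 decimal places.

Median from K: ½√(2·m² + 2·l² − k²) ≈ 105.84.

m_K ≈ 105.839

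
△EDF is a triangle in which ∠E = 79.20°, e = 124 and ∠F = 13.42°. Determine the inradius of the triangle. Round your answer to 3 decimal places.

12.989

The third angle is ∠D = 180° − ∠F − ∠E = 87.38°.
Law of sines: d = e·sin D/sin E ≈ 126.1.
Law of sines: f = e·sin F/sin E ≈ 29.298.
Area = ½·e·d·sin F ≈ 1814.6.
Semiperimeter s = (124+126.1+29.298)/2 = 139.7.
Inradius = area/s = 1814.6/139.7 ≈ 12.989.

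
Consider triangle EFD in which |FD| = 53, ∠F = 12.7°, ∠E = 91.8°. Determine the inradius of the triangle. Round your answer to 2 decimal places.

r ≈ 5.16

The third angle is ∠D = 180° − ∠E − ∠F = 75.50°.
Law of sines: |DE| = |FD|·sin F/sin E ≈ 11.658.
Law of sines: |EF| = |FD|·sin D/sin E ≈ 51.337.
Area = ½·|FD|·|DE|·sin D ≈ 299.09.
Semiperimeter s = (53+11.658+51.337)/2 = 57.997.
Inradius = area/s = 299.09/57.997 ≈ 5.1569.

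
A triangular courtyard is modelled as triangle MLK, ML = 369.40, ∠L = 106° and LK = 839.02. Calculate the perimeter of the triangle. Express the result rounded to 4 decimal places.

perimeter ≈ 2214.0391

By the law of cosines, KM² = ML² + LK² − 2·ML·LK·cos L = 1.0113e+06, so KM ≈ 1005.6.
Semiperimeter s = (839.02+1005.6+369.4)/2 = 1107.
Perimeter = 839.02 + 1005.6 + 369.4 = 2214.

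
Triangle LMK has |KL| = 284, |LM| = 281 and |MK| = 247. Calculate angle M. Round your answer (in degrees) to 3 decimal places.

∠M ≈ 64.704°

By the law of cosines, cos M = (|LM|² + |MK|² − |KL|²) / (2·|LM|·|MK|) ≈ 0.42729, so ∠M ≈ 64.70°.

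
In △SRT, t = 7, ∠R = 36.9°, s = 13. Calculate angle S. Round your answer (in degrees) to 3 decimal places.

By the law of cosines, r² = t² + s² − 2·t·s·cos R = 72.457, so r ≈ 8.5122.
Law of cosines again: cos S = (r² + t² − s²)/(2·r·t) ≈ -0.39895, so ∠S ≈ 113.51°.

113.512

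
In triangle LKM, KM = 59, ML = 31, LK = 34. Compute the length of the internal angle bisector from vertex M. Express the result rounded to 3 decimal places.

By the law of cosines, cos M = (KM² + ML² − LK²) / (2·KM·ML) ≈ 0.89831, so ∠M ≈ 26.06°.
The bisector from M has length 2·KM·ML·cos(∠M/2)/(KM+ML) ≈ 39.598.

t_M ≈ 39.598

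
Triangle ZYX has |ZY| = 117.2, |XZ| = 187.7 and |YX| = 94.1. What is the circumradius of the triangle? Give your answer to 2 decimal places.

By the law of cosines, cos Z = (|XZ|² + |ZY|² − |YX|²) / (2·|XZ|·|ZY|) ≈ 0.91171, so ∠Z ≈ 24.26°.
Circumradius = |YX|/(2 sin Z) ≈ 114.52.

R ≈ 114.52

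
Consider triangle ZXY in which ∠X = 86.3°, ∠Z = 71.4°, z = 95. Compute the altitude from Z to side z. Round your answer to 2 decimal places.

h_Z ≈ 37.96

The third angle is ∠Y = 180° − ∠Z − ∠X = 22.30°.
Law of sines: x = z·sin X/sin Z ≈ 100.03.
Law of sines: y = z·sin Y/sin Z ≈ 38.035.
Area = ½·z·x·sin Y ≈ 1802.9.
The altitude from Z has length 2·area/z ≈ 37.956.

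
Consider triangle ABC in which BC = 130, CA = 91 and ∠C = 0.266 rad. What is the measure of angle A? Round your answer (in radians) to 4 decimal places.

By the law of cosines, AB² = BC² + CA² − 2·BC·CA·cos C = 2353.1, so AB ≈ 48.509.
Law of cosines again: cos A = (CA² + AB² − BC²)/(2·CA·AB) ≈ -0.70972, so ∠A ≈ 2.360 rad.

∠A ≈ 2.3599 rad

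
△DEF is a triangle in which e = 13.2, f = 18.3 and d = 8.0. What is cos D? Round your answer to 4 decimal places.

By the law of cosines, cos D = (e² + f² − d²) / (2·e·f) ≈ 0.92137, so ∠D ≈ 22.87°.

0.9214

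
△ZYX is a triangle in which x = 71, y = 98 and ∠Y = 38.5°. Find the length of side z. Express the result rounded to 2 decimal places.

Law of sines: sin X = x·sin Y/y ≈ 0.45101.
Since y ≥ x, only the acute value applies: ∠X ≈ 26.81°.
Then ∠Z = 180° − ∠Y − ∠X ≈ 114.69°.
Law of sines gives z = y·sin Z/sin Y ≈ 143.03.

143.03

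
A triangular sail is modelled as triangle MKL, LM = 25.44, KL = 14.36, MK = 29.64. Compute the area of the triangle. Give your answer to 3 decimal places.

Semiperimeter s = (14.36 + 25.44 + 29.64)/2 = 34.72.
Heron's formula: area = √(34.72·20.36·9.28·5.08) ≈ 182.55.

182.551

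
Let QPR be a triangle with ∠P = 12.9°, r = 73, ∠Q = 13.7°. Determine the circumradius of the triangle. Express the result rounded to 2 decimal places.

81.52

The third angle is ∠R = 180° − ∠Q − ∠P = 153.40°.
Law of sines: q = r·sin Q/sin R ≈ 38.613.
Law of sines: p = r·sin P/sin R ≈ 36.397.
Circumradius = r/(2 sin R) ≈ 81.517.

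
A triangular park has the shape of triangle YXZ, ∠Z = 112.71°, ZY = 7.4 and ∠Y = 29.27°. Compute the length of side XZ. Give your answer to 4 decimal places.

5.8741

The third angle is ∠X = 180° − ∠Z − ∠Y = 38.02°.
Law of sines: XZ = ZY·sin Y/sin X ≈ 5.8741.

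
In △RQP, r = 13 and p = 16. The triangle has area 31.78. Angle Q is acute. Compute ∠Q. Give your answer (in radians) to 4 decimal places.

∠Q ≈ 0.3105 rad

From area = ½·p·r·sin Q, we get sin Q = 2·area/(p·r) ≈ 0.30558.
Taking the acute solution, ∠Q ≈ 0.311 rad.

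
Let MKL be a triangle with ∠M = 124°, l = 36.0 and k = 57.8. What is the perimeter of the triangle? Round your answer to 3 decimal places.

perimeter ≈ 177.250

By the law of cosines, m² = k² + l² − 2·k·l·cos M = 6964, so m ≈ 83.45.
Semiperimeter s = (83.45+57.8+36)/2 = 88.625.
Perimeter = 83.45 + 57.8 + 36 = 177.25.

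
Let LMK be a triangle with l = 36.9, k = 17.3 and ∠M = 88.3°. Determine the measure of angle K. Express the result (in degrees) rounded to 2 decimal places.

By the law of cosines, m² = k² + l² − 2·k·l·cos M = 1623, so m ≈ 40.287.
Law of cosines again: cos K = (l² + m² − k²)/(2·l·m) ≈ 0.90319, so ∠K ≈ 25.42°.

25.42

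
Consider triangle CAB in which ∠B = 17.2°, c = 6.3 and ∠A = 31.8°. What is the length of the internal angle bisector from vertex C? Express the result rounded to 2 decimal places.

t_C ≈ 1.31

The third angle is ∠C = 180° − ∠A − ∠B = 131.00°.
Law of sines: a = c·sin A/sin C ≈ 4.3988.
Law of sines: b = c·sin B/sin C ≈ 2.4684.
The bisector from C has length 2·a·b·cos(∠C/2)/(a+b) ≈ 1.3114.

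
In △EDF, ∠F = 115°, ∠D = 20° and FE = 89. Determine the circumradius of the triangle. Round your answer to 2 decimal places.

The third angle is ∠E = 180° − ∠D − ∠F = 45.00°.
Law of sines: DF = FE·sin E/sin D ≈ 184.
Law of sines: ED = FE·sin F/sin D ≈ 235.84.
Circumradius = FE/(2 sin D) ≈ 130.11.

R ≈ 130.11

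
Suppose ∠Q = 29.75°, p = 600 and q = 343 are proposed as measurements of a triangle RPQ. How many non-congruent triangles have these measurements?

2

p·sin Q = 600·sin(29.75°) ≈ 297.7.
Since p sin Q < q < p (297.7 < 343 < 600), two triangles exist.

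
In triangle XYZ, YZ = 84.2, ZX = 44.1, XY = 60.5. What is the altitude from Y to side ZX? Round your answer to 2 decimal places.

h_Y ≈ 58.11

Semiperimeter s = (84.2 + 44.1 + 60.5)/2 = 94.4.
Heron's formula: area = √(94.4·10.2·50.3·33.9) ≈ 1281.4.
The altitude from Y has length 2·area/ZX ≈ 58.111.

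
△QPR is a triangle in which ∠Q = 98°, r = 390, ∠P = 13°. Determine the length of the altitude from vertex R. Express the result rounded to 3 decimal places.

The third angle is ∠R = 180° − ∠Q − ∠P = 69.00°.
Law of sines: q = r·sin Q/sin R ≈ 413.68.
Law of sines: p = r·sin P/sin R ≈ 93.973.
Area = ½·r·q·sin P ≈ 18146.
The altitude from R has length 2·area/r ≈ 93.058.

93.058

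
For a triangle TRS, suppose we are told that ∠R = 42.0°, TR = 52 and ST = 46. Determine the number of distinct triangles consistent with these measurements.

TR·sin R = 52·sin(42.0°) ≈ 34.79.
Since TR sin R < ST < TR (34.79 < 46 < 52), two triangles exist.

2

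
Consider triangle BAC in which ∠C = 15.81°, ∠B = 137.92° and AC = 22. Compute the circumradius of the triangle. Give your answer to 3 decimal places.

The third angle is ∠A = 180° − ∠C − ∠B = 26.27°.
Law of sines: CB = AC·sin A/sin B ≈ 14.53.
Law of sines: BA = AC·sin C/sin B ≈ 8.9438.
Circumradius = AC/(2 sin B) ≈ 16.414.

16.414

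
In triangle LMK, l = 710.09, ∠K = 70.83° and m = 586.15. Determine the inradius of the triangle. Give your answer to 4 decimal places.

191.3864

By the law of cosines, k² = l² + m² − 2·l·m·cos K = 5.7445e+05, so k ≈ 757.92.
Area = ½·l·m·sin K ≈ 1.9657e+05.
Semiperimeter s = (710.09+586.15+757.92)/2 = 1027.1.
Inradius = area/s = 1.9657e+05/1027.1 ≈ 191.39.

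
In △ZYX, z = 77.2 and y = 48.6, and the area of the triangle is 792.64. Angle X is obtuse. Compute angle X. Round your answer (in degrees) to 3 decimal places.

From area = ½·z·y·sin X, we get sin X = 2·area/(z·y) ≈ 0.42253.
Taking the obtuse solution, ∠X ≈ 155.01°.

155.006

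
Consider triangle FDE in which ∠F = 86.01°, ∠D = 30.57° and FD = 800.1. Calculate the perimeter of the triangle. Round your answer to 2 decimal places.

2147.60

The third angle is ∠E = 180° − ∠F − ∠D = 63.42°.
Law of sines: DE = FD·sin F/sin E ≈ 892.49.
Law of sines: EF = FD·sin D/sin E ≈ 455.01.
Semiperimeter s = (892.49+455.01+800.1)/2 = 1073.8.
Perimeter = 892.49 + 455.01 + 800.1 = 2147.6.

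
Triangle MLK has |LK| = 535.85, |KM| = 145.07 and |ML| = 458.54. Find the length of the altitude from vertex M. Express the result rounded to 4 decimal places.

112.6799

Semiperimeter s = (535.85 + 145.07 + 458.54)/2 = 569.73.
Heron's formula: area = √(569.73·33.88·424.66·111.19) ≈ 30190.
The altitude from M has length 2·area/|LK| ≈ 112.68.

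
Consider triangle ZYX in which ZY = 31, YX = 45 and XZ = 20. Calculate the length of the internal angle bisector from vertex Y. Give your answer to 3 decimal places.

By the law of cosines, cos Y = (ZY² + YX² − XZ²) / (2·ZY·YX) ≈ 0.92688, so ∠Y ≈ 22.05°.
The bisector from Y has length 2·ZY·YX·cos(∠Y/2)/(ZY+YX) ≈ 36.033.

t_Y ≈ 36.033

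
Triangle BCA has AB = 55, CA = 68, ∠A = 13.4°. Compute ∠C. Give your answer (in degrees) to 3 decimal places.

∠C ≈ 41.322°

By the law of cosines, BC² = CA² + AB² − 2·CA·AB·cos A = 372.64, so BC ≈ 19.304.
Law of cosines again: cos C = (BC² + CA² − AB²)/(2·BC·CA) ≈ 0.75101, so ∠C ≈ 41.32°.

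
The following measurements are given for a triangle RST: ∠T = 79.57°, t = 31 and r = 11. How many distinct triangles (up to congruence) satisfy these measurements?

r·sin T = 11·sin(79.57°) ≈ 10.82.
Since t ≥ r, exactly one triangle exists.

1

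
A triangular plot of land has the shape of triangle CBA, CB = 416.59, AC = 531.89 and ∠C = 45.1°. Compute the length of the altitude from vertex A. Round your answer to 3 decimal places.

376.759

By the law of cosines, BA² = AC² + CB² − 2·AC·CB·cos C = 1.4364e+05, so BA ≈ 379.
Area = ½·AC·CB·sin C ≈ 78477.
The altitude from A has length 2·area/CB ≈ 376.76.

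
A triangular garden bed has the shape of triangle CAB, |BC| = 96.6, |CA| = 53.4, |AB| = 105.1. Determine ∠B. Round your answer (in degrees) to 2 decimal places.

30.33

By the law of cosines, cos B = (|AB|² + |BC|² − |CA|²) / (2·|AB|·|BC|) ≈ 0.86312, so ∠B ≈ 30.33°.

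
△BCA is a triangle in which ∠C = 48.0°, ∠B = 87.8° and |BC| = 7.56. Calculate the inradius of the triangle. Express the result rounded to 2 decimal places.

r ≈ 2.30

The third angle is ∠A = 180° − ∠B − ∠C = 44.20°.
Law of sines: |CA| = |BC|·sin B/sin A ≈ 10.836.
Law of sines: |AB| = |BC|·sin C/sin A ≈ 8.0586.
Area = ½·|BC|·|CA|·sin C ≈ 30.439.
Semiperimeter s = (10.836+8.0586+7.56)/2 = 13.227.
Inradius = area/s = 30.439/13.227 ≈ 2.3012.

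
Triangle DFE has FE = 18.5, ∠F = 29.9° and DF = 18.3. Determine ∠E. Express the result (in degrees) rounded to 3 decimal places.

∠E ≈ 73.884°

By the law of cosines, ED² = DF² + FE² − 2·DF·FE·cos F = 90.164, so ED ≈ 9.4955.
Law of cosines again: cos E = (FE² + ED² − DF²)/(2·FE·ED) ≈ 0.27758, so ∠E ≈ 73.88°.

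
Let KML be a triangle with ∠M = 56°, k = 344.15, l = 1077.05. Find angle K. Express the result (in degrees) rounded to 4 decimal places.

By the law of cosines, m² = l² + k² − 2·l·k·cos M = 8.6393e+05, so m ≈ 929.48.
Law of cosines again: cos K = (m² + l² − k²)/(2·m·l) ≈ 0.95172, so ∠K ≈ 17.88°.

∠K ≈ 17.8762°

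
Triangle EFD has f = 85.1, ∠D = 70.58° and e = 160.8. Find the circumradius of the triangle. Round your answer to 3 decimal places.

By the law of cosines, d² = e² + f² − 2·e·f·cos D = 23999, so d ≈ 154.92.
Area = ½·e·f·sin D ≈ 6452.8.
Circumradius = d/(2 sin D) ≈ 82.131.

82.131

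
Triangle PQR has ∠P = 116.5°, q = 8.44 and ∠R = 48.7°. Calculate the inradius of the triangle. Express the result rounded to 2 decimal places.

2.98

The third angle is ∠Q = 180° − ∠R − ∠P = 14.80°.
Law of sines: p = q·sin P/sin Q ≈ 29.569.
Law of sines: r = q·sin R/sin Q ≈ 24.822.
Area = ½·q·p·sin R ≈ 93.743.
Semiperimeter s = (29.569+8.44+24.822)/2 = 31.415.
Inradius = area/s = 93.743/31.415 ≈ 2.984.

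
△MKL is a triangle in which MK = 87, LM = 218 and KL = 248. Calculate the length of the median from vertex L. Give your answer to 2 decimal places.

229.39

Median from L: ½√(2·KL² + 2·LM² − MK²) ≈ 229.39.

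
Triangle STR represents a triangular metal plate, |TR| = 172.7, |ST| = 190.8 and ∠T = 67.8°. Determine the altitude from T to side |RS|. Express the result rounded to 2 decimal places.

h_T ≈ 150.07

By the law of cosines, |RS|² = |ST|² + |TR|² − 2·|ST|·|TR|·cos T = 41329, so |RS| ≈ 203.3.
Area = ½·|ST|·|TR|·sin T ≈ 15254.
The altitude from T has length 2·area/|RS| ≈ 150.07.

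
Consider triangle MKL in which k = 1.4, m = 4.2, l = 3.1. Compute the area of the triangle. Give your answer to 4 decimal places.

1.5512

Semiperimeter s = (4.2 + 1.4 + 3.1)/2 = 4.35.
Heron's formula: area = √(4.35·0.15·2.95·1.25) ≈ 1.5512.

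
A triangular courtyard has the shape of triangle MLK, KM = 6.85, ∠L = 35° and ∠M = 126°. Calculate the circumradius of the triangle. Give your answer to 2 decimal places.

The third angle is ∠K = 180° − ∠M − ∠L = 19.00°.
Law of sines: LK = KM·sin M/sin L ≈ 9.6618.
Law of sines: ML = KM·sin K/sin L ≈ 3.8881.
Circumradius = KM/(2 sin L) ≈ 5.9713.

R ≈ 5.97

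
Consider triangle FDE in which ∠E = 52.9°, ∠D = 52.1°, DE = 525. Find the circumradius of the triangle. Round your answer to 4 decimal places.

271.7600

The third angle is ∠F = 180° − ∠D − ∠E = 75.00°.
Law of sines: EF = DE·sin D/sin F ≈ 428.88.
Law of sines: FD = DE·sin E/sin F ≈ 433.5.
Circumradius = DE/(2 sin F) ≈ 271.76.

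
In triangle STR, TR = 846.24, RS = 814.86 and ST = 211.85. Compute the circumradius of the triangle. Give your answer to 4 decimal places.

423.2132

By the law of cosines, cos S = (RS² + ST² − TR²) / (2·RS·ST) ≈ -0.02098, so ∠S ≈ 1.592 rad.
Circumradius = TR/(2 sin S) ≈ 423.21.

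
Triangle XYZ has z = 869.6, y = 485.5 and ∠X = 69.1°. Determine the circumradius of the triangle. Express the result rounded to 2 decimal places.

By the law of cosines, x² = y² + z² − 2·y·z·cos X = 6.9069e+05, so x ≈ 831.08.
Area = ½·y·z·sin X ≈ 1.9721e+05.
Circumradius = x/(2 sin X) ≈ 444.81.

R ≈ 444.81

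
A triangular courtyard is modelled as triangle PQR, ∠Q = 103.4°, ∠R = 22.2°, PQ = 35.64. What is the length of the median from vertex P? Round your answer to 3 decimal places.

m_P ≈ 58.088

The third angle is ∠P = 180° − ∠Q − ∠R = 54.40°.
Law of sines: QR = PQ·sin P/sin R ≈ 76.696.
Law of sines: RP = PQ·sin Q/sin R ≈ 91.758.
Median from P: ½√(2·RP² + 2·PQ² − QR²) ≈ 58.088.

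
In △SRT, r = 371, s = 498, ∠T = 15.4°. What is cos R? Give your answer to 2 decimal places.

By the law of cosines, t² = s² + r² − 2·s·r·cos T = 29396, so t ≈ 171.45.
Law of cosines again: cos R = (t² + s² − r²)/(2·t·s) ≈ 0.81842, so ∠R ≈ 35.07°.

cos R ≈ 0.82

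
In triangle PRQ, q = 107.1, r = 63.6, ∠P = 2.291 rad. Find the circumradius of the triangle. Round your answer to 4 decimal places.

By the law of cosines, p² = r² + q² − 2·r·q·cos P = 24500, so p ≈ 156.53.
Area = ½·r·q·sin P ≈ 2560.
Circumradius = p/(2 sin P) ≈ 104.12.

104.1185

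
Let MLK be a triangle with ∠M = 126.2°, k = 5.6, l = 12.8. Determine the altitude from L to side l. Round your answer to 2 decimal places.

By the law of cosines, m² = l² + k² − 2·l·k·cos M = 279.87, so m ≈ 16.729.
Area = ½·l·k·sin M ≈ 28.921.
The altitude from L has length 2·area/l ≈ 4.519.

4.52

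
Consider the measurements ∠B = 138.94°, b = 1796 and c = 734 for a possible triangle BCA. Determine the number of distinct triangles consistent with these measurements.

c·sin B = 734·sin(138.94°) ≈ 482.1.
Since ∠B is not acute, a triangle exists only if b > c; here b > c, so there is exactly one triangle.

1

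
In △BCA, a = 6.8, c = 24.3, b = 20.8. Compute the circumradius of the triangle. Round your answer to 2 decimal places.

By the law of cosines, cos B = (c² + a² − b²) / (2·c·a) ≈ 0.61756, so ∠B ≈ 51.86°.
Circumradius = b/(2 sin B) ≈ 13.223.

13.22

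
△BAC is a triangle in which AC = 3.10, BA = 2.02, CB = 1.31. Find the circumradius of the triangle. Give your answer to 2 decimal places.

By the law of cosines, cos B = (CB² + BA² − AC²) / (2·CB·BA) ≈ -0.72056, so ∠B ≈ 136.10°.
Circumradius = AC/(2 sin B) ≈ 2.2354.

R ≈ 2.24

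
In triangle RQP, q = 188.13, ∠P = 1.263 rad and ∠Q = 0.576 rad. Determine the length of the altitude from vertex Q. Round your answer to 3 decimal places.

h_Q ≈ 317.399

The third angle is ∠R = π − ∠Q − ∠P = 1.303 rad.
Law of sines: r = q·sin R/sin Q ≈ 333.05.
Law of sines: p = q·sin P/sin Q ≈ 329.17.
Area = ½·q·r·sin P ≈ 29856.
The altitude from Q has length 2·area/q ≈ 317.4.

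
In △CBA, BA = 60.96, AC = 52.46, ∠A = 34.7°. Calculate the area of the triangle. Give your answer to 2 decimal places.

Area = ½·BA·AC·sin A ≈ 910.27.

910.27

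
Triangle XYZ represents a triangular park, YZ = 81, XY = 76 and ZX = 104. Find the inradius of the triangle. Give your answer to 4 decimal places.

Semiperimeter s = (81 + 104 + 76)/2 = 130.5.
Heron's formula: area = √(130.5·49.5·26.5·54.5) ≈ 3054.4.
Inradius = area/s = 3054.4/130.5 ≈ 23.406.

23.4055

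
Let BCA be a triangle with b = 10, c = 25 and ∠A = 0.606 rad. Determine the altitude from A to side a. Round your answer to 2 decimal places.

8.04

By the law of cosines, a² = b² + c² − 2·b·c·cos A = 314.03, so a ≈ 17.721.
Area = ½·b·c·sin A ≈ 71.198.
The altitude from A has length 2·area/a ≈ 8.0354.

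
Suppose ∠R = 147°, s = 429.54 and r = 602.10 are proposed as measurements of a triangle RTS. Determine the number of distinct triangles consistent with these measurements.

1

s·sin R = 429.54·sin(147°) ≈ 233.9.
Since ∠R is not acute, a triangle exists only if r > s; here r > s, so there is exactly one triangle.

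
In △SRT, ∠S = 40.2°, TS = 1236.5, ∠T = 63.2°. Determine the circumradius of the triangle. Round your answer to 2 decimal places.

635.55

The third angle is ∠R = 180° − ∠T − ∠S = 76.60°.
Law of sines: RT = TS·sin S/sin R ≈ 820.44.
Law of sines: SR = TS·sin T/sin R ≈ 1134.6.
Circumradius = TS/(2 sin R) ≈ 635.55.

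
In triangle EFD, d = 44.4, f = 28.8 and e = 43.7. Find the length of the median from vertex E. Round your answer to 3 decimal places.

30.381

Median from E: ½√(2·f² + 2·d² − e²) ≈ 30.381.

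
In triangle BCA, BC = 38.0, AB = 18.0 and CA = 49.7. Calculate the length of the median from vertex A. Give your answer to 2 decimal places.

m_A ≈ 32.19

Median from A: ½√(2·CA² + 2·AB² − BC²) ≈ 32.188.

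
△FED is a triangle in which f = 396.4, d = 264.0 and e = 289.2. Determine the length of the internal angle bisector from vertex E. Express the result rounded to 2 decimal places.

By the law of cosines, cos E = (d² + f² − e²) / (2·d·f) ≈ 0.68415, so ∠E ≈ 46.83°.
The bisector from E has length 2·d·f·cos(∠E/2)/(d+f) ≈ 290.83.

290.83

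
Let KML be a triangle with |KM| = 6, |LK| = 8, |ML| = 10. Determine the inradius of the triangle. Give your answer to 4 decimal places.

Semiperimeter s = (10 + 8 + 6)/2 = 12.
Heron's formula: area = √(12·2·4·6) ≈ 24.
Inradius = area/s = 24/12 ≈ 2.

2.0000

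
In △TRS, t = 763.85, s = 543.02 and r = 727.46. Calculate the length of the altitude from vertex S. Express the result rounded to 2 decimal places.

h_S ≈ 692.91

Semiperimeter p = (763.85 + 727.46 + 543.02)/2 = 1017.2.
Heron's formula: area = √(1017.2·253.31·289.7·474.14) ≈ 1.8813e+05.
The altitude from S has length 2·area/s ≈ 692.91.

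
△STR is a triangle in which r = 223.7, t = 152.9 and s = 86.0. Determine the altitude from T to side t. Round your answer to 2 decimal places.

Semiperimeter p = (86 + 152.9 + 223.7)/2 = 231.3.
Heron's formula: area = √(231.3·145.3·78.4·7.6) ≈ 4474.9.
The altitude from T has length 2·area/t ≈ 58.534.

h_T ≈ 58.53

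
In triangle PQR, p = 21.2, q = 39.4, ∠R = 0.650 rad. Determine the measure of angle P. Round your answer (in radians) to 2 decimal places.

0.52

By the law of cosines, r² = p² + q² − 2·p·q·cos R = 671.89, so r ≈ 25.921.
Law of cosines again: cos P = (q² + r² − p²)/(2·q·r) ≈ 0.86891, so ∠P ≈ 0.518 rad.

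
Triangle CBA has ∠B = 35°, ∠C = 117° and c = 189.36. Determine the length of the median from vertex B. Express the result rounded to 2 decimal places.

138.53

The third angle is ∠A = 180° − ∠C − ∠B = 28.00°.
Law of sines: b = c·sin B/sin C ≈ 121.9.
Law of sines: a = c·sin A/sin C ≈ 99.774.
Median from B: ½√(2·a² + 2·c² − b²) ≈ 138.53.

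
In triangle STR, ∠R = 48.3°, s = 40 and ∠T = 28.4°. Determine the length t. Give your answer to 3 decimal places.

19.549

The third angle is ∠S = 180° − ∠T − ∠R = 103.30°.
Law of sines: t = s·sin T/sin S ≈ 19.549.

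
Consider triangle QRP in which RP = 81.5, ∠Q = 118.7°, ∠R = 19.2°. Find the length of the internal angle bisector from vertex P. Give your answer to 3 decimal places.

t_P ≈ 41.482

The third angle is ∠P = 180° − ∠Q − ∠R = 42.10°.
Law of sines: PQ = RP·sin R/sin Q ≈ 30.557.
Law of sines: QR = RP·sin P/sin Q ≈ 62.293.
The bisector from P has length 2·RP·PQ·cos(∠P/2)/(RP+PQ) ≈ 41.482.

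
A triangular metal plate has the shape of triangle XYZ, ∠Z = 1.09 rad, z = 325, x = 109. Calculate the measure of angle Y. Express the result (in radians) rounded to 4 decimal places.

Law of sines: sin X = x·sin Z/z ≈ 0.29736.
Since z ≥ x, only the acute value applies: ∠X ≈ 0.302 rad.
Then ∠Y = π − ∠Z − ∠X ≈ 1.750 rad.

1.7497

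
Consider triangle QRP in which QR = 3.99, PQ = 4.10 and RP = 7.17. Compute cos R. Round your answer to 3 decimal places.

cos R ≈ 0.883

By the law of cosines, cos R = (QR² + RP² − PQ²) / (2·QR·RP) ≈ 0.88294, so ∠R ≈ 0.489 rad.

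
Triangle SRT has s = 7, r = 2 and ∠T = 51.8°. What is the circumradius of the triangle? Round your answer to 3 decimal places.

By the law of cosines, t² = s² + r² − 2·s·r·cos T = 35.685, so t ≈ 5.9737.
Area = ½·s·r·sin T ≈ 5.501.
Circumradius = t/(2 sin T) ≈ 3.8007.

3.801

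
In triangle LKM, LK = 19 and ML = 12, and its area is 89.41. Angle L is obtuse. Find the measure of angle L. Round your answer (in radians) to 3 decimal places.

∠L ≈ 2.240 rad

From area = ½·ML·LK·sin L, we get sin L = 2·area/(ML·LK) ≈ 0.78430.
Taking the obtuse solution, ∠L ≈ 2.240 rad.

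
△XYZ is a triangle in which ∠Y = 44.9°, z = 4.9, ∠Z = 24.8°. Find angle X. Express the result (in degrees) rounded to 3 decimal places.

110.300

The third angle is ∠X = 180° − ∠Y − ∠Z = 110.30°.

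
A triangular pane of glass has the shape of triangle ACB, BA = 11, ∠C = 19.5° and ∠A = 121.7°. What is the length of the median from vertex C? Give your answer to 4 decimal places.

The third angle is ∠B = 180° − ∠A − ∠C = 38.80°.
Law of sines: CB = BA·sin A/sin C ≈ 28.037.
Law of sines: AC = BA·sin B/sin C ≈ 20.649.
Median from C: ½√(2·AC² + 2·CB² − BA²) ≈ 23.999.

m_C ≈ 23.9993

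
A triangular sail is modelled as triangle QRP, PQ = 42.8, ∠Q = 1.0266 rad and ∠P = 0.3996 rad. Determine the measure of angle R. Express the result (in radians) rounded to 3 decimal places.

1.715

The third angle is ∠R = π − ∠P − ∠Q = 1.7154 rad.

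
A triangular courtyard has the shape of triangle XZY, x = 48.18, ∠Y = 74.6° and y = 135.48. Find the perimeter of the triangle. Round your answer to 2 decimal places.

perimeter ≈ 323.72

Law of sines: sin X = x·sin Y/y ≈ 0.34286.
Since y ≥ x, only the acute value applies: ∠X ≈ 20.05°.
Then ∠Z = 180° − ∠Y − ∠X ≈ 85.35°.
Law of sines gives z = y·sin Z/sin Y ≈ 140.06.
Semiperimeter s = (48.18+140.06+135.48)/2 = 161.86.
Perimeter = 48.18 + 140.06 + 135.48 = 323.72.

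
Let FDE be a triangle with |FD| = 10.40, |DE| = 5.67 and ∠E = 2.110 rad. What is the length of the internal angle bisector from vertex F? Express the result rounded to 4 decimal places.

Law of sines: sin F = |DE|·sin E/|FD| ≈ 0.46784.
Since |FD| ≥ |DE|, only the acute value applies: ∠F ≈ 0.487 rad.
Then ∠D = π − ∠E − ∠F ≈ 0.545 rad.
Law of sines gives |EF| = |FD|·sin D/sin E ≈ 6.2804.
The bisector from F has length 2·|EF|·|FD|·cos(∠F/2)/(|EF|+|FD|) ≈ 7.6006.

7.6006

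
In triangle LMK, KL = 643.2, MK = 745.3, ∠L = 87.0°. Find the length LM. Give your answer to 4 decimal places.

411.6823

Law of sines: sin M = KL·sin L/MK ≈ 0.86183.
Since MK ≥ KL, only the acute value applies: ∠M ≈ 59.52°.
Then ∠K = 180° − ∠L − ∠M ≈ 33.48°.
Law of sines gives LM = MK·sin K/sin L ≈ 411.68.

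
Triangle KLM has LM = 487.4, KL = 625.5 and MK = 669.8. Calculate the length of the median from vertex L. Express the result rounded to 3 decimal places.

Median from L: ½√(2·KL² + 2·LM² − MK²) ≈ 449.72.

m_L ≈ 449.718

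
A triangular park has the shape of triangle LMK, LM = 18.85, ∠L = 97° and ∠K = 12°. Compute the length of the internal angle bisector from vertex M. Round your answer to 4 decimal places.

25.3765

The third angle is ∠M = 180° − ∠K − ∠L = 71.00°.
Law of sines: MK = LM·sin L/sin K ≈ 89.988.
Law of sines: KL = LM·sin M/sin K ≈ 85.724.
The bisector from M has length 2·LM·MK·cos(∠M/2)/(LM+MK) ≈ 25.376.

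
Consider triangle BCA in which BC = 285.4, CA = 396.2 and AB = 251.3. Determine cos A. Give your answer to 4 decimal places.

By the law of cosines, cos A = (CA² + AB² − BC²) / (2·CA·AB) ≈ 0.69639, so ∠A ≈ 45.86°.

cos A ≈ 0.6964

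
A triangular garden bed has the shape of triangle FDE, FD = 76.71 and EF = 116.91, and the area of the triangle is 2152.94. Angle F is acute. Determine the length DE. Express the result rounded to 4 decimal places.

From area = ½·EF·FD·sin F, we get sin F = 2·area/(EF·FD) ≈ 0.48013.
Taking the acute solution, ∠F ≈ 28.69°.
Law of cosines then gives DE ≈ 61.795.

61.7953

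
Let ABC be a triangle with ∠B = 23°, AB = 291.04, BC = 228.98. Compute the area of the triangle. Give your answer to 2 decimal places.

Area = ½·AB·BC·sin B ≈ 13020.

area ≈ 13019.62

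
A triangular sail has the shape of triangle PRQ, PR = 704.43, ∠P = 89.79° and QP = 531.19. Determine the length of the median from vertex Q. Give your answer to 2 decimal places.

m_Q ≈ 636.28

By the law of cosines, RQ² = QP² + PR² − 2·QP·PR·cos P = 7.7564e+05, so RQ ≈ 880.71.
Median from Q: ½√(2·RQ² + 2·QP² − PR²) ≈ 636.28.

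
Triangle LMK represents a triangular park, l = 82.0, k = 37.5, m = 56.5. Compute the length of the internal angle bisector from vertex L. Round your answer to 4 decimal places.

t_L ≈ 22.5040

By the law of cosines, cos L = (m² + k² − l²) / (2·m·k) ≈ -0.50159, so ∠L ≈ 120.11°.
The bisector from L has length 2·m·k·cos(∠L/2)/(m+k) ≈ 22.504.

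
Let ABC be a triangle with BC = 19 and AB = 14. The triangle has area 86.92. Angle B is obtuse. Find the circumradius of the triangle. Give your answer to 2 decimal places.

From area = ½·AB·BC·sin B, we get sin B = 2·area/(AB·BC) ≈ 0.65353.
Taking the obtuse solution, ∠B ≈ 139.19°.
Law of cosines then gives CA ≈ 30.979.
Circumradius = CA/(2 sin B) ≈ 23.701.

23.70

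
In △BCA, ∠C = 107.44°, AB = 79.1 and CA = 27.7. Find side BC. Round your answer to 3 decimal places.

Law of sines: sin B = CA·sin C/AB ≈ 0.33409.
Since AB ≥ CA, only the acute value applies: ∠B ≈ 19.52°.
Then ∠A = 180° − ∠C − ∠B ≈ 53.04°.
Law of sines gives BC = AB·sin A/sin C ≈ 66.253.

66.253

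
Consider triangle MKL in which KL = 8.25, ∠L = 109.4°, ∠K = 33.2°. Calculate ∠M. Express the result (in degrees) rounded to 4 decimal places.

37.4000

The third angle is ∠M = 180° − ∠K − ∠L = 37.40°.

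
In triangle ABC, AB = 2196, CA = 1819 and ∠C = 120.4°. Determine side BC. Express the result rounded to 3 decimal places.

616.056

Law of sines: sin B = CA·sin C/AB ≈ 0.71444.
Since AB ≥ CA, only the acute value applies: ∠B ≈ 45.60°.
Then ∠A = 180° − ∠C − ∠B ≈ 14.00°.
Law of sines gives BC = AB·sin A/sin C ≈ 616.06.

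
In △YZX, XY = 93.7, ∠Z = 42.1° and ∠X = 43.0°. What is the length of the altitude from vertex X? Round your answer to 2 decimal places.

The third angle is ∠Y = 180° − ∠Z − ∠X = 94.90°.
Law of sines: ZX = XY·sin Y/sin Z ≈ 139.25.
Law of sines: YZ = XY·sin X/sin Z ≈ 95.317.
Area = ½·XY·ZX·sin X ≈ 4449.3.
The altitude from X has length 2·area/YZ ≈ 93.358.

93.36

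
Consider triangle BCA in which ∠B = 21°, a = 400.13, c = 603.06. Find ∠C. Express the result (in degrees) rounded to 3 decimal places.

∠C ≈ 127.003°

By the law of cosines, b² = c² + a² − 2·c·a·cos B = 73235, so b ≈ 270.62.
Law of cosines again: cos C = (a² + b² − c²)/(2·a·b) ≈ -0.60186, so ∠C ≈ 127.00°.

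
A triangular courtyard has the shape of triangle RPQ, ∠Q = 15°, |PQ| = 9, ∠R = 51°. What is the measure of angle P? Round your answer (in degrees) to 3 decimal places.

The third angle is ∠P = 180° − ∠Q − ∠R = 114.00°.

∠P ≈ 114.000°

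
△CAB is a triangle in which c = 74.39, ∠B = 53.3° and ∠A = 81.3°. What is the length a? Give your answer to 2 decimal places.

The third angle is ∠C = 180° − ∠A − ∠B = 45.40°.
Law of sines: a = c·sin A/sin C ≈ 103.27.

103.27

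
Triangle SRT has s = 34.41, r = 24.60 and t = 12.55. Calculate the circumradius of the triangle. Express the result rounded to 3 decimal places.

23.538

By the law of cosines, cos S = (r² + t² − s²) / (2·r·t) ≈ -0.68245, so ∠S ≈ 133.04°.
Circumradius = s/(2 sin S) ≈ 23.538.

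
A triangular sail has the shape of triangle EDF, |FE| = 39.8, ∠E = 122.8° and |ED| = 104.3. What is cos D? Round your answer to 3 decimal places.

By the law of cosines, |DF|² = |FE|² + |ED|² − 2·|FE|·|ED|·cos E = 16960, so |DF| ≈ 130.23.
Law of cosines again: cos D = (|ED|² + |DF|² − |FE|²)/(2·|ED|·|DF|) ≈ 0.96644, so ∠D ≈ 14.89°.

cos D ≈ 0.966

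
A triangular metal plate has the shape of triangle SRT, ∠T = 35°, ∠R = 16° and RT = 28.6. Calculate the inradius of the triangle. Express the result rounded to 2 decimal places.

r ≈ 2.78

The third angle is ∠S = 180° − ∠R − ∠T = 129.00°.
Law of sines: TS = RT·sin R/sin S ≈ 10.144.
Law of sines: SR = RT·sin T/sin S ≈ 21.108.
Area = ½·RT·TS·sin T ≈ 83.201.
Semiperimeter s = (28.6+10.144+21.108)/2 = 29.926.
Inradius = area/s = 83.201/29.926 ≈ 2.7802.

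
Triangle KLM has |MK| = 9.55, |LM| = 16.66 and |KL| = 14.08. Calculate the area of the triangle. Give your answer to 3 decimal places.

67.166

Semiperimeter s = (16.66 + 9.55 + 14.08)/2 = 20.145.
Heron's formula: area = √(20.145·3.485·10.595·6.065) ≈ 67.166.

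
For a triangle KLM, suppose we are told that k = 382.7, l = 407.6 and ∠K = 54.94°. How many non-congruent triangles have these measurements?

2

l·sin K = 407.6·sin(54.94°) ≈ 333.6.
Since l sin K < k < l (333.6 < 382.7 < 407.6), two triangles exist.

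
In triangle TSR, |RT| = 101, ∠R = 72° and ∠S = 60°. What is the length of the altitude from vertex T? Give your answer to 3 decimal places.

The third angle is ∠T = 180° − ∠S − ∠R = 48.00°.
Law of sines: |SR| = |RT|·sin T/sin S ≈ 86.669.
Law of sines: |TS| = |RT|·sin R/sin S ≈ 110.92.
Area = ½·|RT|·|SR|·sin R ≈ 4162.6.
The altitude from T has length 2·area/|SR| ≈ 96.057.

96.057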